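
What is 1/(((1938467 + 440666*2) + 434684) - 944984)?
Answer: 1/2309499 ≈ 4.3299e-7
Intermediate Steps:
1/(((1938467 + 440666*2) + 434684) - 944984) = 1/(((1938467 + 881332) + 434684) - 944984) = 1/((2819799 + 434684) - 944984) = 1/(3254483 - 944984) = 1/2309499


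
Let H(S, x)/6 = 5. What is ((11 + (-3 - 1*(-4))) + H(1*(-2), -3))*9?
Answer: 378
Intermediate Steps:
H(S, x) = 30 (H(S, x) = 6*5 = 30)
((11 + (-3 - 1*(-4))) + H(1*(-2), -3))*9 = ((11 + (-3 - 1*(-4))) + 30)*9 = ((11 + (-3 + 4)) + 30)*9 = ((11 + 1) + 30)*9 = (12 + 30)*9 = 42*9 = 378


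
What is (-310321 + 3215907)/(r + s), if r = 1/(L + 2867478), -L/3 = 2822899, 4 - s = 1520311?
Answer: -8137411754667/4257786227117 ≈ -1.9112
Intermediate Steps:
s = -1520307 (s = 4 - 1*1520311 = 4 - 1520311 = -1520307)
L = -8468697 (L = -3*2822899 = -8468697)
r = -1/5601219 (r = 1/(-8468697 + 2867478) = 1/(-5601219) = -1/5601219 ≈ -1.7853e-7)
(-310321 + 3215907)/(r + s) = (-310321 + 3215907)/(-1/5601219 - 1520307) = 2905586/(-8515572454234/5601219) = 2905586*(-5601219/8515572454234) = -8137411754667/4257786227117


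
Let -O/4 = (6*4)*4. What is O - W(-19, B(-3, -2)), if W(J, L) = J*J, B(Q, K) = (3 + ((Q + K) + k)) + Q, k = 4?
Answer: -745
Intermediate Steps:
O = -384 (O = -4*6*4*4 = -96*4 = -4*96 = -384)
B(Q, K) = 7 + K + 2*Q (B(Q, K) = (3 + ((Q + K) + 4)) + Q = (3 + ((K + Q) + 4)) + Q = (3 + (4 + K + Q)) + Q = (7 + K + Q) + Q = 7 + K + 2*Q)
W(J, L) = J²
O - W(-19, B(-3, -2)) = -384 - 1*(-19)² = -384 - 1*361 = -384 - 361 = -745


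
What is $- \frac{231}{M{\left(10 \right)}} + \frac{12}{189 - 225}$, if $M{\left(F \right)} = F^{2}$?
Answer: $- \frac{793}{300} \approx -2.6433$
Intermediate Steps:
$- \frac{231}{M{\left(10 \right)}} + \frac{12}{189 - 225} = - \frac{231}{10^{2}} + \frac{12}{189 - 225} = - \frac{231}{100} + \frac{12}{189 - 225} = \left(-231\right) \frac{1}{100} + \frac{12}{-36} = - \frac{231}{100} + 12 \left(- \frac{1}{36}\right) = - \frac{231}{100} - \frac{1}{3} = - \frac{793}{300}$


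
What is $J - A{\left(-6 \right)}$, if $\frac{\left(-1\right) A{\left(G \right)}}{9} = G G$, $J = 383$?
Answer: $707$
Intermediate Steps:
$A{\left(G \right)} = - 9 G^{2}$ ($A{\left(G \right)} = - 9 G G = - 9 G^{2}$)
$J - A{\left(-6 \right)} = 383 - - 9 \left(-6\right)^{2} = 383 - \left(-9\right) 36 = 383 - -324 = 383 + 324 = 707$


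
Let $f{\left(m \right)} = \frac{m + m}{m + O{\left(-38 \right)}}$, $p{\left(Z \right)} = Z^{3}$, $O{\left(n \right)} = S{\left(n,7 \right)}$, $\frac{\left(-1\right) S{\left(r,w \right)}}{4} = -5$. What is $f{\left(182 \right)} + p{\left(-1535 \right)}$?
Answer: $- \frac{365297342693}{101} \approx -3.6168 \cdot 10^{9}$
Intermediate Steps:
$S{\left(r,w \right)} = 20$ ($S{\left(r,w \right)} = \left(-4\right) \left(-5\right) = 20$)
$O{\left(n \right)} = 20$
$f{\left(m \right)} = \frac{2 m}{20 + m}$ ($f{\left(m \right)} = \frac{m + m}{m + 20} = \frac{2 m}{20 + m}$)
$f{\left(182 \right)} + p{\left(-1535 \right)} = 2 \cdot 182 \frac{1}{20 + 182} + \left(-1535\right)^{3} = 2 \cdot 182 \cdot \frac{1}{202} - 3616805375 = \frac{182}{101} - 3616805375 = - \frac{365297342693}{101}$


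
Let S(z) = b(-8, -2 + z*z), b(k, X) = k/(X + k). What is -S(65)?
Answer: 8/4215 ≈ 0.0018980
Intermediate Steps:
S(z) = -8/(-10 + z²) (S(z) = -8/((-2 + z*z) - 8) = -8/((-2 + z²) - 8) = -8/(-10 + z²))
-S(65) = -(-8)/(-10 + 65²) = -(-8)/(-10 + 4225) = -(-8)/4215 = -1*(-8/4215) = 8/4215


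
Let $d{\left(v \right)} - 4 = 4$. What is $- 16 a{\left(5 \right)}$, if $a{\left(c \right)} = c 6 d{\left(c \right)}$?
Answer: $-3840$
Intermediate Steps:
$d{\left(v \right)} = 8$ ($d{\left(v \right)} = 4 + 4 = 8$)
$a{\left(c \right)} = 48 c$ ($a{\left(c \right)} = c 6 \cdot 8 = 6 c 8 = 48 c$)
$- 16 a{\left(5 \right)} = - 16 \cdot 48 \cdot 5 = \left(-16\right) 240 = -3840$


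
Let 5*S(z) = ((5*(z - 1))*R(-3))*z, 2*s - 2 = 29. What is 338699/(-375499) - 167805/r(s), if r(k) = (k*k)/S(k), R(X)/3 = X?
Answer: 16445758630726/11640469 ≈ 1.4128e+6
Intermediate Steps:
s = 31/2 (s = 1 + (½)*29 = 1 + 29/2 = 31/2 ≈ 15.500)
R(X) = 3*X
S(z) = z*(45 - 45*z)/5 (S(z) = (((5*(z - 1))*(3*(-3)))*z)/5 = (((5*(-1 + z))*(-9))*z)/5 = (((-5 + 5*z)*(-9))*z)/5 = ((45 - 45*z)*z)/5 = (z*(45 - 45*z))/5 = z*(45 - 45*z)/5)
r(k) = k/(9*(1 - k)) (r(k) = (k*k)/((9*k*(1 - k))) = k²*(1/(9*k*(1 - k))) = k/(9*(1 - k)))
338699/(-375499) - 167805/r(s) = 338699/(-375499) - 167805/((-1*31/2/(-9 + 9*(31/2)))) = 338699*(-1/375499) - 167805/((-1*31/2/(-9 + 279/2))) = -338699/375499 - 167805/((-1*31/2/261/2)) = -338699/375499 - 167805/((-1*31/2*2/261)) = -338699/375499 - 167805/(-31/261) = -338699/375499 - 167805*(-261/31) = -338699/375499 + 43797105/31 = 16445758630726/11640469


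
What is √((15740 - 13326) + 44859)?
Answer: √47273 ≈ 217.42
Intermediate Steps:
√((15740 - 13326) + 44859) = √(2414 + 44859) = √47273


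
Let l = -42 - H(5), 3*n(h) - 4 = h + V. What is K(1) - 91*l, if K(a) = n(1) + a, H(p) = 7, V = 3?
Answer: 13388/3 ≈ 4462.7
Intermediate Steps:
n(h) = 7/3 + h/3 (n(h) = 4/3 + (h + 3)/3 = 4/3 + (3 + h)/3 = 4/3 + (1 + h/3) = 7/3 + h/3)
K(a) = 8/3 + a (K(a) = (7/3 + (1/3)*1) + a = (7/3 + 1/3) + a = 8/3 + a)
l = -49 (l = -42 - 1*7 = -42 - 7 = -49)
K(1) - 91*l = (8/3 + 1) - 91*(-49) = 11/3 + 4459 = 13388/3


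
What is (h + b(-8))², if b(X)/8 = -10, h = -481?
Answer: 314721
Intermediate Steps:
b(X) = -80 (b(X) = 8*(-10) = -80)
(h + b(-8))² = (-481 - 80)² = (-561)² = 314721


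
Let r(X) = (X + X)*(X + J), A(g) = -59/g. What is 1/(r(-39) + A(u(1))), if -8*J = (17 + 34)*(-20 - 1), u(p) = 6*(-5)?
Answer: -60/443897 ≈ -0.00013517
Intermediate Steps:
u(p) = -30
J = 1071/8 (J = -(17 + 34)*(-20 - 1)/8 = -51*(-21)/8 = -⅛*(-1071) = 1071/8 ≈ 133.88)
r(X) = 2*X*(1071/8 + X) (r(X) = (X + X)*(X + 1071/8) = (2*X)*(1071/8 + X) = 2*X*(1071/8 + X))
1/(r(-39) + A(u(1))) = 1/((¼)*(-39)*(1071 + 8*(-39)) - 59/(-30)) = 1/((¼)*(-39)*(1071 - 312) - 59*(-1/30)) = 1/((¼)*(-39)*759 + 59/30) = 1/(-29601/4 + 59/30) = 1/(-443897/60) = -60/443897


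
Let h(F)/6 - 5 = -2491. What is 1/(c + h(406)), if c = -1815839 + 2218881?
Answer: 1/388126 ≈ 2.5765e-6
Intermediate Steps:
h(F) = -14916 (h(F) = 30 + 6*(-2491) = 30 - 14946 = -14916)
c = 403042
1/(c + h(406)) = 1/(403042 - 14916) = 1/388126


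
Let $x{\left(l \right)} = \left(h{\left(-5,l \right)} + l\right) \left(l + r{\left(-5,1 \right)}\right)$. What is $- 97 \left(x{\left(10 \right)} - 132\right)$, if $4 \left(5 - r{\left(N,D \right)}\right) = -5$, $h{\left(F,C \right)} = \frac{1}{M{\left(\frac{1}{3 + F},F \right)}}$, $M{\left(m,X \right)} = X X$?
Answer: $- \frac{60431}{20} \approx -3021.6$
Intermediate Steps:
$M{\left(m,X \right)} = X^{2}$
$h{\left(F,C \right)} = \frac{1}{F^{2}}$
$r{\left(N,D \right)} = \frac{25}{4}$ ($r{\left(N,D \right)} = 5 - - \frac{5}{4} = 5 + \frac{5}{4} = \frac{25}{4}$)
$x{\left(l \right)} = \left(\frac{1}{25} + l\right) \left(\frac{25}{4} + l\right)$ ($x{\left(l \right)} = \left(\frac{1}{25} + l\right) \left(l + \frac{25}{4}\right) = \left(\frac{1}{25} + l\right) \left(\frac{25}{4} + l\right)$)
$- 97 \left(x{\left(10 \right)} - 132\right) = - 97 \left(\left(\frac{1}{4} + 10^{2} + \frac{629}{100} \cdot 10\right) - 132\right) = - 97 \left(\left(\frac{1}{4} + 100 + \frac{629}{10}\right) - 132\right) = - 97 \left(\frac{3263}{20} - 132\right) = \left(-97\right) \frac{623}{20} = - \frac{60431}{20}$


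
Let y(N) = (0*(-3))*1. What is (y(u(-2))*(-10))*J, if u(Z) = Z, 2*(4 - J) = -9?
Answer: 0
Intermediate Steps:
J = 17/2 (J = 4 - 1/2*(-9) = 4 + 9/2 = 17/2 ≈ 8.5000)
y(N) = 0 (y(N) = 0*1 = 0)
(y(u(-2))*(-10))*J = (0*(-10))*(17/2) = 0*(17/2) = 0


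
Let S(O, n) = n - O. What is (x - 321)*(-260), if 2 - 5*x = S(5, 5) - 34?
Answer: 81588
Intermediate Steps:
x = 36/5 (x = 2/5 - ((5 - 1*5) - 34)/5 = 2/5 - ((5 - 5) - 34)/5 = 2/5 - (0 - 34)/5 = 2/5 - 1/5*(-34) = 2/5 + 34/5 = 36/5 ≈ 7.2000)
(x - 321)*(-260) = (36/5 - 321)*(-260) = -1569/5*(-260) = 81588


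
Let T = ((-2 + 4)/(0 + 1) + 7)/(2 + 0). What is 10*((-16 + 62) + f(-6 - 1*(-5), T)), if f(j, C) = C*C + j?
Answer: 1305/2 ≈ 652.50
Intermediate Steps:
T = 9/2 (T = (2/1 + 7)/2 = (2*1 + 7)*(½) = (2 + 7)*(½) = 9*(½) = 9/2 ≈ 4.5000)
f(j, C) = j + C² (f(j, C) = C² + j = j + C²)
10*((-16 + 62) + f(-6 - 1*(-5), T)) = 10*((-16 + 62) + ((-6 - 1*(-5)) + (9/2)²)) = 10*(46 + ((-6 + 5) + 81/4)) = 10*(46 + (-1 + 81/4)) = 10*(46 + 77/4) = 10*(261/4) = 1305/2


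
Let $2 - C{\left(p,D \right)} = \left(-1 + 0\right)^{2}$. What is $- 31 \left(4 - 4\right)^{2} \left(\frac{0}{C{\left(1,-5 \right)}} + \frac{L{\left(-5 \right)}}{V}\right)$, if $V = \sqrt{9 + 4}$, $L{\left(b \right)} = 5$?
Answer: $0$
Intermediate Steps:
$C{\left(p,D \right)} = 1$ ($C{\left(p,D \right)} = 2 - \left(-1 + 0\right)^{2} = 2 - \left(-1\right)^{2} = 2 - 1 = 1$)
$V = \sqrt{13} \approx 3.6056$
$- 31 \left(4 - 4\right)^{2} \left(\frac{0}{C{\left(1,-5 \right)}} + \frac{L{\left(-5 \right)}}{V}\right) = - 31 \left(4 - 4\right)^{2} \left(\frac{0}{1} + \frac{5}{\sqrt{13}}\right) = - 31 \cdot 0^{2} \left(0 \cdot 1 + 5 \frac{\sqrt{13}}{13}\right) = \left(-31\right) 0 \left(0 + \frac{5 \sqrt{13}}{13}\right) = 0 \frac{5 \sqrt{13}}{13} = 0$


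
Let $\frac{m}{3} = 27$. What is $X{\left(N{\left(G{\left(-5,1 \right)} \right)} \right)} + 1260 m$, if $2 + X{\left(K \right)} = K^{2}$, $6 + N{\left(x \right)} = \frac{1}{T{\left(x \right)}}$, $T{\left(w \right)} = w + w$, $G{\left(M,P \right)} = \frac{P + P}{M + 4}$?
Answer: $\frac{1633553}{16} \approx 1.021 \cdot 10^{5}$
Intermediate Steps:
$m = 81$ ($m = 3 \cdot 27 = 81$)
$G{\left(M,P \right)} = \frac{2 P}{4 + M}$
$T{\left(w \right)} = 2 w$
$N{\left(x \right)} = -6 + \frac{1}{2 x}$
$X{\left(K \right)} = -2 + K^{2}$
$X{\left(N{\left(G{\left(-5,1 \right)} \right)} \right)} + 1260 m = \left(-2 + \left(-6 + \frac{1}{2 \cdot 2 \cdot 1 \frac{1}{4 - 5}}\right)^{2}\right) + 1260 \cdot 81 = \left(-2 + \left(-6 + \frac{1}{2 \cdot 2 \cdot 1 \frac{1}{-1}}\right)^{2}\right) + 102060 = \left(-2 + \left(-6 + \frac{1}{2 \cdot 2 \cdot 1 \left(-1\right)}\right)^{2}\right) + 102060 = \left(-2 + \left(-6 + \frac{1}{2 \left(-2\right)}\right)^{2}\right) + 102060 = \left(-2 + \left(-6 + \frac{1}{2} \left(- \frac{1}{2}\right)\right)^{2}\right) + 102060 = \left(-2 + \left(-6 - \frac{1}{4}\right)^{2}\right) + 102060 = \left(-2 + \left(- \frac{25}{4}\right)^{2}\right) + 102060 = \left(-2 + \frac{625}{16}\right) + 102060 = \frac{593}{16} + 102060 = \frac{1633553}{16}$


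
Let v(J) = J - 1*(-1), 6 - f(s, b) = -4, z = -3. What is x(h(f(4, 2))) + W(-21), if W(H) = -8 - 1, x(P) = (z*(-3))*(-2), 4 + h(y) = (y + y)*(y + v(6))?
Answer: -27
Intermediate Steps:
f(s, b) = 10 (f(s, b) = 6 - 1*(-4) = 6 + 4 = 10)
v(J) = 1 + J (v(J) = J + 1 = 1 + J)
h(y) = -4 + 2*y*(7 + y) (h(y) = -4 + (y + y)*(y + (1 + 6)) = -4 + (2*y)*(y + 7) = -4 + (2*y)*(7 + y) = -4 + 2*y*(7 + y))
x(P) = -18 (x(P) = -3*(-3)*(-2) = 9*(-2) = -18)
W(H) = -9
x(h(f(4, 2))) + W(-21) = -18 - 9 = -27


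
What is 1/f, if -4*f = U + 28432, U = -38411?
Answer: 4/9979 ≈ 0.00040084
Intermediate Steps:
f = 9979/4 (f = -(-38411 + 28432)/4 = -¼*(-9979) = 9979/4 ≈ 2494.8)
1/f = 1/(9979/4) = 4/9979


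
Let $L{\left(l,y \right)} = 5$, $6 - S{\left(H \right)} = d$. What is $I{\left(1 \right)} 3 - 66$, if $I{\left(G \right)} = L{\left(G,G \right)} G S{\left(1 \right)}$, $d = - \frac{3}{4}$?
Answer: $\frac{141}{4} \approx 35.25$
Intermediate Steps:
$d = - \frac{3}{4}$ ($d = \left(-3\right) \frac{1}{4} = - \frac{3}{4} \approx -0.75$)
$S{\left(H \right)} = \frac{27}{4}$ ($S{\left(H \right)} = 6 - - \frac{3}{4} = 6 + \frac{3}{4} = \frac{27}{4}$)
$I{\left(G \right)} = \frac{135 G}{4}$ ($I{\left(G \right)} = 5 G \frac{27}{4} = \frac{135 G}{4}$)
$I{\left(1 \right)} 3 - 66 = \frac{135}{4} \cdot 1 \cdot 3 - 66 = \frac{135}{4} \cdot 3 - 66 = \frac{405}{4} - 66 = \frac{141}{4}$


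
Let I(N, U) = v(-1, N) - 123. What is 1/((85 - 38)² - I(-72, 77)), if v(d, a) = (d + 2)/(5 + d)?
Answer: 4/9327 ≈ 0.00042886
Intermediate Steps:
v(d, a) = (2 + d)/(5 + d)
I(N, U) = -491/4 (I(N, U) = (2 - 1)/(5 - 1) - 123 = 1/4 - 123 = (¼)*1 - 123 = ¼ - 123 = -491/4)
1/((85 - 38)² - I(-72, 77)) = 1/((85 - 38)² - 1*(-491/4)) = 1/(47² + 491/4) = 1/(2209 + 491/4) = 1/(9327/4) = 4/9327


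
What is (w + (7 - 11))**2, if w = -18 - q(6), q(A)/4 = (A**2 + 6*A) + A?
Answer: 111556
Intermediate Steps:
q(A) = 4*A**2 + 28*A (q(A) = 4*((A**2 + 6*A) + A) = 4*(A**2 + 7*A) = 4*A**2 + 28*A)
w = -330 (w = -18 - 4*6*(7 + 6) = -18 - 4*6*13 = -18 - 1*312 = -18 - 312 = -330)
(w + (7 - 11))**2 = (-330 + (7 - 11))**2 = (-330 - 4)**2 = (-334)**2 = 111556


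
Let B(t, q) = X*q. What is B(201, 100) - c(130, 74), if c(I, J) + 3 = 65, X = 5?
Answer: 438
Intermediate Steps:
c(I, J) = 62 (c(I, J) = -3 + 65 = 62)
B(t, q) = 5*q
B(201, 100) - c(130, 74) = 5*100 - 1*62 = 500 - 62 = 438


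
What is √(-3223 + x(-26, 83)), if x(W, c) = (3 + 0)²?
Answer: I*√3214 ≈ 56.692*I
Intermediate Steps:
x(W, c) = 9 (x(W, c) = 3² = 9)
√(-3223 + x(-26, 83)) = √(-3223 + 9) = √(-3214) = I*√3214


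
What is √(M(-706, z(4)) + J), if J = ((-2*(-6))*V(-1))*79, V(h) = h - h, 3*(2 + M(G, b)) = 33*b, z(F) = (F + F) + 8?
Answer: √174 ≈ 13.191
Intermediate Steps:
z(F) = 8 + 2*F (z(F) = 2*F + 8 = 8 + 2*F)
M(G, b) = -2 + 11*b (M(G, b) = -2 + (33*b)/3 = -2 + 11*b)
V(h) = 0
J = 0 (J = (-2*(-6)*0)*79 = (12*0)*79 = 0*79 = 0)
√(M(-706, z(4)) + J) = √((-2 + 11*(8 + 2*4)) + 0) = √((-2 + 11*(8 + 8)) + 0) = √((-2 + 11*16) + 0) = √((-2 + 176) + 0) = √(174 + 0) = √174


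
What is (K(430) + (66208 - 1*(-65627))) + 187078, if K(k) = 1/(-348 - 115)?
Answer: 147656718/463 ≈ 3.1891e+5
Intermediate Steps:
K(k) = -1/463 (K(k) = 1/(-463) = -1/463)
(K(430) + (66208 - 1*(-65627))) + 187078 = (-1/463 + (66208 - 1*(-65627))) + 187078 = (-1/463 + (66208 + 65627)) + 187078 = (-1/463 + 131835) + 187078 = 61039604/463 + 187078 = 147656718/463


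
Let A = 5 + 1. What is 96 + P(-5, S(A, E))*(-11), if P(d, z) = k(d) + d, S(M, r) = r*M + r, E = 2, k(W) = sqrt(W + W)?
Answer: 151 - 11*I*sqrt(10) ≈ 151.0 - 34.785*I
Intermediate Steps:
k(W) = sqrt(2)*sqrt(W) (k(W) = sqrt(2*W) = sqrt(2)*sqrt(W))
A = 6
S(M, r) = r + M*r (S(M, r) = M*r + r = r + M*r)
P(d, z) = d + sqrt(2)*sqrt(d) (P(d, z) = sqrt(2)*sqrt(d) + d = d + sqrt(2)*sqrt(d))
96 + P(-5, S(A, E))*(-11) = 96 + (-5 + sqrt(2)*sqrt(-5))*(-11) = 96 + (-5 + sqrt(2)*(I*sqrt(5)))*(-11) = 96 + (-5 + I*sqrt(10))*(-11) = 96 + (55 - 11*I*sqrt(10)) = 151 - 11*I*sqrt(10)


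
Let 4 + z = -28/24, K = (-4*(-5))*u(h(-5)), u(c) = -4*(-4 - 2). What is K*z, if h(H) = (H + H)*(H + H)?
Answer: -2480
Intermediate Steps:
h(H) = 4*H² (h(H) = (2*H)*(2*H) = 4*H²)
u(c) = 24 (u(c) = -4*(-6) = 24)
K = 480 (K = -4*(-5)*24 = 20*24 = 480)
z = -31/6 (z = -4 - 28/24 = -4 - 28*1/24 = -4 - 7/6 = -31/6 ≈ -5.1667)
K*z = 480*(-31/6) = -2480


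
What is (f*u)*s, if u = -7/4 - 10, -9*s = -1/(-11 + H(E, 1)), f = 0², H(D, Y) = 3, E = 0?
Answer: 0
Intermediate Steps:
f = 0
s = -1/72 (s = -(-1)/(9*(-11 + 3)) = -(-1)/(9*(-8)) = -(-1)*(-1)/(9*8) = -⅑*⅛ = -1/72 ≈ -0.013889)
u = -47/4 (u = -7*¼ - 10 = -7/4 - 10 = -47/4 ≈ -11.750)
(f*u)*s = (0*(-47/4))*(-1/72) = 0*(-1/72) = 0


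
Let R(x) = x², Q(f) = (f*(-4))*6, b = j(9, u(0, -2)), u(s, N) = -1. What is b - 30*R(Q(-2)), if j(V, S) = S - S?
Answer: -69120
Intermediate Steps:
j(V, S) = 0
b = 0
Q(f) = -24*f (Q(f) = -4*f*6 = -24*f)
b - 30*R(Q(-2)) = 0 - 30*(-24*(-2))² = 0 - 30*48² = 0 - 30*2304 = 0 - 69120 = -69120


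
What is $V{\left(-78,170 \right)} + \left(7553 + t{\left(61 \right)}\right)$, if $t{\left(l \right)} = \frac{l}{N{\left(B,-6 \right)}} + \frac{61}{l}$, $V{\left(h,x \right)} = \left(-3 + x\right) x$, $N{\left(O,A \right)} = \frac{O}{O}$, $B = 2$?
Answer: $36005$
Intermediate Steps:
$N{\left(O,A \right)} = 1$
$V{\left(h,x \right)} = x \left(-3 + x\right)$
$t{\left(l \right)} = l + \frac{61}{l}$ ($t{\left(l \right)} = \frac{l}{1} + \frac{61}{l} = l 1 + \frac{61}{l} = l + \frac{61}{l}$)
$V{\left(-78,170 \right)} + \left(7553 + t{\left(61 \right)}\right) = 170 \left(-3 + 170\right) + \left(7553 + \left(61 + \frac{61}{61}\right)\right) = 170 \cdot 167 + \left(7553 + \left(61 + 61 \cdot \frac{1}{61}\right)\right) = 28390 + \left(7553 + \left(61 + 1\right)\right) = 28390 + \left(7553 + 62\right) = 28390 + 7615 = 36005$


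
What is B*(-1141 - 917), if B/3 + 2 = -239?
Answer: 1487934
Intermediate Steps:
B = -723 (B = -6 + 3*(-239) = -6 - 717 = -723)
B*(-1141 - 917) = -723*(-1141 - 917) = -723*(-2058) = 1487934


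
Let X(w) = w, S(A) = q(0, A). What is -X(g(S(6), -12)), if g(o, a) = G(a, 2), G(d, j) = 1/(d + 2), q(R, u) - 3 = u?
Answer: ⅒ ≈ 0.10000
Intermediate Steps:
q(R, u) = 3 + u
S(A) = 3 + A
G(d, j) = 1/(2 + d)
g(o, a) = 1/(2 + a)
-X(g(S(6), -12)) = -1/(2 - 12) = -1/(-10) = -1*(-⅒) = ⅒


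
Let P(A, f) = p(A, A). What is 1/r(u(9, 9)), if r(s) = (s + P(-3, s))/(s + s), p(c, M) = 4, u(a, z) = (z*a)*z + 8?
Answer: 1474/741 ≈ 1.9892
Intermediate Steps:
u(a, z) = 8 + a*z² (u(a, z) = (a*z)*z + 8 = a*z² + 8 = 8 + a*z²)
P(A, f) = 4
r(s) = (4 + s)/(2*s) (r(s) = (s + 4)/(s + s) = (4 + s)/((2*s)) = (4 + s)*(1/(2*s)) = (4 + s)/(2*s))
1/r(u(9, 9)) = 1/((4 + (8 + 9*9²))/(2*(8 + 9*9²))) = 1/((4 + (8 + 9*81))/(2*(8 + 9*81))) = 1/((4 + (8 + 729))/(2*(8 + 729))) = 1/((½)*(4 + 737)/737) = 1/((½)*(1/737)*741) = 1/(741/1474) = 1474/741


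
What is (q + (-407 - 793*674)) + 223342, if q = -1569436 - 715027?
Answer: -2596010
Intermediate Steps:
q = -2284463
(q + (-407 - 793*674)) + 223342 = (-2284463 + (-407 - 793*674)) + 223342 = (-2284463 + (-407 - 534482)) + 223342 = (-2284463 - 534889) + 223342 = -2819352 + 223342 = -2596010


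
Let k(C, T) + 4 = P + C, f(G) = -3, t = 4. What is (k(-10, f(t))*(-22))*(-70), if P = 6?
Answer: -12320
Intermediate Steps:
k(C, T) = 2 + C (k(C, T) = -4 + (6 + C) = 2 + C)
(k(-10, f(t))*(-22))*(-70) = ((2 - 10)*(-22))*(-70) = -8*(-22)*(-70) = 176*(-70) = -12320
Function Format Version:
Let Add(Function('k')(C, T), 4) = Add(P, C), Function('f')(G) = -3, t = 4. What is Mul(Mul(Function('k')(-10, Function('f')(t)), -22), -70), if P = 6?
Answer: -12320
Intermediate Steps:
Function('k')(C, T) = Add(2, C) (Function('k')(C, T) = Add(-4, Add(6, C)) = Add(2, C))
Mul(Mul(Function('k')(-10, Function('f')(t)), -22), -70) = Mul(Mul(Add(2, -10), -22), -70) = Mul(Mul(-8, -22), -70) = Mul(176, -70) = -12320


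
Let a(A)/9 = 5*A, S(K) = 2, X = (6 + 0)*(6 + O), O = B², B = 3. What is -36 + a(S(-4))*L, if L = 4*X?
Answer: 32364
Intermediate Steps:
O = 9 (O = 3² = 9)
X = 90 (X = (6 + 0)*(6 + 9) = 6*15 = 90)
a(A) = 45*A (a(A) = 9*(5*A) = 45*A)
L = 360 (L = 4*90 = 360)
-36 + a(S(-4))*L = -36 + (45*2)*360 = -36 + 90*360 = -36 + 32400 = 32364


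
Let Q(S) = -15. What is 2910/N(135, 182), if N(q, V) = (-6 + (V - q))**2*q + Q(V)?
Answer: 97/7564 ≈ 0.012824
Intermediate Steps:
N(q, V) = -15 + q*(-6 + V - q)**2 (N(q, V) = (-6 + (V - q))**2*q - 15 = (-6 + V - q)**2*q - 15 = q*(-6 + V - q)**2 - 15 = -15 + q*(-6 + V - q)**2)
2910/N(135, 182) = 2910/(-15 + 135*(6 + 135 - 1*182)**2) = 2910/(-15 + 135*(6 + 135 - 182)**2) = 2910/(-15 + 135*(-41)**2) = 2910/(-15 + 135*1681) = 2910/(-15 + 226935) = 2910/226920 = 2910*(1/226920) = 97/7564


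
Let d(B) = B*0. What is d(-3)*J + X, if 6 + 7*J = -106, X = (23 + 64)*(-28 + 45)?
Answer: 1479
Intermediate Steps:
d(B) = 0
X = 1479 (X = 87*17 = 1479)
J = -16 (J = -6/7 + (⅐)*(-106) = -6/7 - 106/7 = -16)
d(-3)*J + X = 0*(-16) + 1479 = 0 + 1479 = 1479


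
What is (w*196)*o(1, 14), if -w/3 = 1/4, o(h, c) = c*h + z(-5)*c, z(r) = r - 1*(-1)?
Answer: 6174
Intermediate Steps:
z(r) = 1 + r (z(r) = r + 1 = 1 + r)
o(h, c) = -4*c + c*h (o(h, c) = c*h + (1 - 5)*c = c*h - 4*c = -4*c + c*h)
w = -¾ (w = -3/4 = -3*¼ = -¾ ≈ -0.75000)
(w*196)*o(1, 14) = (-¾*196)*(14*(-4 + 1)) = -2058*(-3) = -147*(-42) = 6174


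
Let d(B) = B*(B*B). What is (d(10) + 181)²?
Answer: 1394761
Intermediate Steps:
d(B) = B³ (d(B) = B*B² = B³)
(d(10) + 181)² = (10³ + 181)² = (1000 + 181)² = 1181² = 1394761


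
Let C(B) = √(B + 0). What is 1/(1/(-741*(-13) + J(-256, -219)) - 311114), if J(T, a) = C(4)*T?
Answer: -9121/2837670793 ≈ -3.2143e-6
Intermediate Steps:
C(B) = √B
J(T, a) = 2*T (J(T, a) = √4*T = 2*T)
1/(1/(-741*(-13) + J(-256, -219)) - 311114) = 1/(1/(-741*(-13) + 2*(-256)) - 311114) = 1/(1/(9633 - 512) - 311114) = 1/(1/9121 - 311114) = 1/(-2837670793/9121) = -9121/2837670793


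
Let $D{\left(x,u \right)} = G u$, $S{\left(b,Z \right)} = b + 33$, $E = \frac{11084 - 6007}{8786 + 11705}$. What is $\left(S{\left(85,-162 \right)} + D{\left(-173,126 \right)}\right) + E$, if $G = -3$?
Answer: $- \frac{5322583}{20491} \approx -259.75$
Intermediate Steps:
$E = \frac{5077}{20491} \approx 0.24777$
$S{\left(b,Z \right)} = 33 + b$
$D{\left(x,u \right)} = - 3 u$
$\left(S{\left(85,-162 \right)} + D{\left(-173,126 \right)}\right) + E = \left(\left(33 + 85\right) - 378\right) + \frac{5077}{20491} = \left(118 - 378\right) + \frac{5077}{20491} = -260 + \frac{5077}{20491} = - \frac{5322583}{20491}$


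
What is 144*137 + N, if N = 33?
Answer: 19761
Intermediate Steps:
144*137 + N = 144*137 + 33 = 19728 + 33 = 19761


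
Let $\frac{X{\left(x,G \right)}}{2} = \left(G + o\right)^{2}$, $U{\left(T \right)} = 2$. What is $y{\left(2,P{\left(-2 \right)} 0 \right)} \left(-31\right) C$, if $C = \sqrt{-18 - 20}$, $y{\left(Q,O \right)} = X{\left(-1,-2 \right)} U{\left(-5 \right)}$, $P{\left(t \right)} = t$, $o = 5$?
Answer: $- 1116 i \sqrt{38} \approx - 6879.5 i$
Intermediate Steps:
$X{\left(x,G \right)} = 2 \left(5 + G\right)^{2}$ ($X{\left(x,G \right)} = 2 \left(G + 5\right)^{2} = 2 \left(5 + G\right)^{2}$)
$y{\left(Q,O \right)} = 36$ ($y{\left(Q,O \right)} = 2 \left(5 - 2\right)^{2} \cdot 2 = 2 \cdot 3^{2} \cdot 2 = 2 \cdot 9 \cdot 2 = 18 \cdot 2 = 36$)
$C = i \sqrt{38}$ ($C = \sqrt{-38} = i \sqrt{38} \approx 6.1644 i$)
$y{\left(2,P{\left(-2 \right)} 0 \right)} \left(-31\right) C = 36 \left(-31\right) i \sqrt{38} = - 1116 i \sqrt{38}$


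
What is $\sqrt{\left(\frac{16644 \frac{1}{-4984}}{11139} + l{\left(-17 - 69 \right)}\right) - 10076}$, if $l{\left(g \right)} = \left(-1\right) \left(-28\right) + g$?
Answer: $\frac{i \sqrt{216903667793744162}}{4626398} \approx 100.67 i$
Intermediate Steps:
$l{\left(g \right)} = 28 + g$
$\sqrt{\left(\frac{16644 \frac{1}{-4984}}{11139} + l{\left(-17 - 69 \right)}\right) - 10076} = \sqrt{\left(\frac{16644 \frac{1}{-4984}}{11139} + \left(28 - 86\right)\right) - 10076} = \sqrt{\left(16644 \left(- \frac{1}{4984}\right) \frac{1}{11139} + \left(28 - 86\right)\right) - 10076} = \sqrt{\left(\left(- \frac{4161}{1246}\right) \frac{1}{11139} - 58\right) - 10076} = \sqrt{\left(- \frac{1387}{4626398} - 58\right) - 10076} = \sqrt{- \frac{268332471}{4626398} - 10076} = \sqrt{- \frac{46883918719}{4626398}} = \frac{i \sqrt{216903667793744162}}{4626398}$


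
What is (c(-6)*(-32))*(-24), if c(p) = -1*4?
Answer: -3072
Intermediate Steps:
c(p) = -4
(c(-6)*(-32))*(-24) = -4*(-32)*(-24) = 128*(-24) = -3072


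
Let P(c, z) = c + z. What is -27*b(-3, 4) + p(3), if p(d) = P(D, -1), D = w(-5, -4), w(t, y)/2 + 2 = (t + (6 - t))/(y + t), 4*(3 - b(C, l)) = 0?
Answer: -262/3 ≈ -87.333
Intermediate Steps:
b(C, l) = 3 (b(C, l) = 3 - 1/4*0 = 3 + 0 = 3)
w(t, y) = -4 + 12/(t + y) (w(t, y) = -4 + 2*((t + (6 - t))/(y + t)) = -4 + 2*(6/(t + y)) = -4 + 12/(t + y))
D = -16/3 (D = 4*(3 - 1*(-5) - 1*(-4))/(-5 - 4) = 4*(3 + 5 + 4)/(-9) = 4*(-1/9)*12 = -16/3 ≈ -5.3333)
p(d) = -19/3 (p(d) = -16/3 - 1 = -19/3)
-27*b(-3, 4) + p(3) = -27*3 - 19/3 = -81 - 19/3 = -262/3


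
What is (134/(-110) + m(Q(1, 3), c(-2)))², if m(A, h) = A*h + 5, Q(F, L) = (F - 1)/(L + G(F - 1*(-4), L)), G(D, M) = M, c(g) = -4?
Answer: 43264/3025 ≈ 14.302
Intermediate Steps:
Q(F, L) = (-1 + F)/(2*L) (Q(F, L) = (F - 1)/(L + L) = (-1 + F)/((2*L)) = (-1 + F)*(1/(2*L)) = (-1 + F)/(2*L))
m(A, h) = 5 + A*h
(134/(-110) + m(Q(1, 3), c(-2)))² = (134/(-110) + (5 + ((½)*(-1 + 1)/3)*(-4)))² = (134*(-1/110) + (5 + ((½)*(⅓)*0)*(-4)))² = (-67/55 + (5 + 0*(-4)))² = (-67/55 + (5 + 0))² = (-67/55 + 5)² = (208/55)² = 43264/3025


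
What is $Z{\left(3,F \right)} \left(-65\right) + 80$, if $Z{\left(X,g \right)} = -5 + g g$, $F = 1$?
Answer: $340$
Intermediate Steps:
$Z{\left(X,g \right)} = -5 + g^{2}$
$Z{\left(3,F \right)} \left(-65\right) + 80 = \left(-5 + 1^{2}\right) \left(-65\right) + 80 = \left(-5 + 1\right) \left(-65\right) + 80 = \left(-4\right) \left(-65\right) + 80 = 260 + 80 = 340$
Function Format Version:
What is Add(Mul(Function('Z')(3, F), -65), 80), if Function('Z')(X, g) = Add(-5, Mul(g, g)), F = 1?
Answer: 340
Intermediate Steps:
Function('Z')(X, g) = Add(-5, Pow(g, 2))
Add(Mul(Function('Z')(3, F), -65), 80) = Add(Mul(Add(-5, Pow(1, 2)), -65), 80) = Add(Mul(Add(-5, 1), -65), 80) = Add(Mul(-4, -65), 80) = Add(260, 80) = 340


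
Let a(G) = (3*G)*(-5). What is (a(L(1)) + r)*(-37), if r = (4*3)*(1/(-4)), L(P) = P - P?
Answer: 111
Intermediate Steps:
L(P) = 0
r = -3 (r = 12*(1*(-¼)) = 12*(-¼) = -3)
a(G) = -15*G
(a(L(1)) + r)*(-37) = (-15*0 - 3)*(-37) = (0 - 3)*(-37) = -3*(-37) = 111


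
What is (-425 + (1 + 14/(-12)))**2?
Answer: 6507601/36 ≈ 1.8077e+5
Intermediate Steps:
(-425 + (1 + 14/(-12)))**2 = (-425 + (1 - 1/12*14))**2 = (-425 + (1 - 7/6))**2 = (-425 - 1/6)**2 = (-2551/6)**2 = 6507601/36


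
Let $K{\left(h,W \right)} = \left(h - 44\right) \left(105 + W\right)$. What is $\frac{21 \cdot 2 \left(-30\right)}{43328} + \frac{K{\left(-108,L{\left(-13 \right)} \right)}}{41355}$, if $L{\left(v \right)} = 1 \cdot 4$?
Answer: $- \frac{192491401}{447957360} \approx -0.42971$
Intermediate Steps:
$L{\left(v \right)} = 4$
$K{\left(h,W \right)} = \left(-44 + h\right) \left(105 + W\right)$
$\frac{21 \cdot 2 \left(-30\right)}{43328} + \frac{K{\left(-108,L{\left(-13 \right)} \right)}}{41355} = \frac{21 \cdot 2 \left(-30\right)}{43328} + \frac{-4620 - 176 + 105 \left(-108\right) + 4 \left(-108\right)}{41355} = 42 \left(-30\right) \frac{1}{43328} + \left(-4620 - 176 - 11340 - 432\right) \frac{1}{41355} = \left(-1260\right) \frac{1}{43328} - \frac{16568}{41355} = - \frac{315}{10832} - \frac{16568}{41355} = - \frac{192491401}{447957360}$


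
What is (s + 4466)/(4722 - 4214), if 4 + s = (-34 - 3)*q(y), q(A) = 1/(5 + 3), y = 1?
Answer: 35659/4064 ≈ 8.7744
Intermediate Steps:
q(A) = ⅛ (q(A) = 1/8 = ⅛)
s = -69/8 (s = -4 + (-34 - 3)*(⅛) = -4 - 37*⅛ = -4 - 37/8 = -69/8 ≈ -8.6250)
(s + 4466)/(4722 - 4214) = (-69/8 + 4466)/(4722 - 4214) = (35659/8)/508 = (35659/8)*(1/508) = 35659/4064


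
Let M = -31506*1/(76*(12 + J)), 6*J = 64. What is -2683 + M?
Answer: -6980131/2584 ≈ -2701.3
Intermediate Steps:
J = 32/3 (J = (⅙)*64 = 32/3 ≈ 10.667)
M = -47259/2584 (M = -31506*1/(76*(12 + 32/3)) = -31506/((68/3)*76) = -31506/5168/3 = -31506*3/5168 = -47259/2584 ≈ -18.289)
-2683 + M = -2683 - 47259/2584 = -6980131/2584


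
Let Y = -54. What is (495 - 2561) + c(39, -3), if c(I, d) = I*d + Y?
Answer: -2237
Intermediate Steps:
c(I, d) = -54 + I*d (c(I, d) = I*d - 54 = -54 + I*d)
(495 - 2561) + c(39, -3) = (495 - 2561) + (-54 + 39*(-3)) = -2066 + (-54 - 117) = -2066 - 171 = -2237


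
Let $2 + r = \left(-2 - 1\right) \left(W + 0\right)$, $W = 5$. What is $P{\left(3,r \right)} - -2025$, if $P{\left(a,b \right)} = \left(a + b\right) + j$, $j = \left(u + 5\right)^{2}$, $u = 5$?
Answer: $2111$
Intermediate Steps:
$j = 100$ ($j = \left(5 + 5\right)^{2} = 10^{2} = 100$)
$r = -17$ ($r = -2 + \left(-2 - 1\right) \left(5 + 0\right) = -2 - 15 = -17$)
$P{\left(a,b \right)} = 100 + a + b$ ($P{\left(a,b \right)} = \left(a + b\right) + 100 = 100 + a + b$)
$P{\left(3,r \right)} - -2025 = \left(100 + 3 - 17\right) - -2025 = 86 + 2025 = 2111$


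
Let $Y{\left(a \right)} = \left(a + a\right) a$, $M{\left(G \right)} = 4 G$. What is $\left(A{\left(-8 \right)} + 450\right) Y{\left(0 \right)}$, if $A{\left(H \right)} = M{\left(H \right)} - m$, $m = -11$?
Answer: $0$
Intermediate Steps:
$A{\left(H \right)} = 11 + 4 H$ ($A{\left(H \right)} = 4 H - -11 = 4 H + 11 = 11 + 4 H$)
$Y{\left(a \right)} = 2 a^{2}$ ($Y{\left(a \right)} = 2 a a = 2 a^{2}$)
$\left(A{\left(-8 \right)} + 450\right) Y{\left(0 \right)} = \left(\left(11 + 4 \left(-8\right)\right) + 450\right) 2 \cdot 0^{2} = \left(\left(11 - 32\right) + 450\right) 2 \cdot 0 = \left(-21 + 450\right) 0 = 429 \cdot 0 = 0$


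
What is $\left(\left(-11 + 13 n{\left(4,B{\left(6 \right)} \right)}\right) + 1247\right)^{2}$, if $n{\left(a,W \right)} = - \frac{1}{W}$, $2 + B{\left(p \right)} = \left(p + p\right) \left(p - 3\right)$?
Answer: $\frac{1764924121}{1156} \approx 1.5268 \cdot 10^{6}$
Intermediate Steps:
$B{\left(p \right)} = -2 + 2 p \left(-3 + p\right)$ ($B{\left(p \right)} = -2 + \left(p + p\right) \left(p - 3\right) = -2 + 2 p \left(-3 + p\right)$)
$\left(\left(-11 + 13 n{\left(4,B{\left(6 \right)} \right)}\right) + 1247\right)^{2} = \left(\left(-11 + 13 \left(- \frac{1}{-2 - 36 + 2 \cdot 6^{2}}\right)\right) + 1247\right)^{2} = \left(\left(-11 + 13 \left(- \frac{1}{-2 - 36 + 2 \cdot 36}\right)\right) + 1247\right)^{2} = \left(\left(-11 + 13 \left(- \frac{1}{-2 - 36 + 72}\right)\right) + 1247\right)^{2} = \left(\left(-11 + 13 \left(- \frac{1}{34}\right)\right) + 1247\right)^{2} = \left(\left(-11 - \frac{13}{34}\right) + 1247\right)^{2} = \left(- \frac{387}{34} + 1247\right)^{2} = \left(\frac{42011}{34}\right)^{2} = \frac{1764924121}{1156}$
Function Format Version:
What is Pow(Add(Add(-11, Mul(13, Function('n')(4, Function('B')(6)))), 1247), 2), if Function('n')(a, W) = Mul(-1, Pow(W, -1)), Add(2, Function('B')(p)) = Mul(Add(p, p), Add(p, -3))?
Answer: Rational(1764924121, 1156) ≈ 1.5268e+6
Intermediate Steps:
Function('B')(p) = Add(-2, Mul(2, p, Add(-3, p))) (Function('B')(p) = Add(-2, Mul(Add(p, p), Add(p, -3))) = Add(-2, Mul(Mul(2, p), Add(-3, p))) = Add(-2, Mul(2, p, Add(-3, p))))
Pow(Add(Add(-11, Mul(13, Function('n')(4, Function('B')(6)))), 1247), 2) = Pow(Add(Add(-11, Mul(13, Mul(-1, Pow(Add(-2, Mul(-6, 6), Mul(2, Pow(6, 2))), -1)))), 1247), 2) = Pow(Add(Add(-11, Mul(13, Mul(-1, Pow(Add(-2, -36, Mul(2, 36)), -1)))), 1247), 2) = Pow(Add(Add(-11, Mul(13, Mul(-1, Pow(Add(-2, -36, 72), -1)))), 1247), 2) = Pow(Add(Add(-11, Mul(13, Mul(-1, Pow(34, -1)))), 1247), 2) = Pow(Add(Add(-11, Mul(13, Mul(-1, Rational(1, 34)))), 1247), 2) = Pow(Add(Add(-11, Mul(13, Rational(-1, 34))), 1247), 2) = Pow(Add(Add(-11, Rational(-13, 34)), 1247), 2) = Pow(Add(Rational(-387, 34), 1247), 2) = Pow(Rational(42011, 34), 2) = Rational(1764924121, 1156)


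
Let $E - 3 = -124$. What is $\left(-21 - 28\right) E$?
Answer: $5929$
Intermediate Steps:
$E = -121$ ($E = 3 - 124 = -121$)
$\left(-21 - 28\right) E = \left(-21 - 28\right) \left(-121\right) = \left(-49\right) \left(-121\right) = 5929$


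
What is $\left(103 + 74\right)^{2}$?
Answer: $31329$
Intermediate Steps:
$\left(103 + 74\right)^{2} = 177^{2} = 31329$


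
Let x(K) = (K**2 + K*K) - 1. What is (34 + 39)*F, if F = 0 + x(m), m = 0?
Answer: -73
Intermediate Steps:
x(K) = -1 + 2*K**2 (x(K) = (K**2 + K**2) - 1 = 2*K**2 - 1 = -1 + 2*K**2)
F = -1 (F = 0 + (-1 + 2*0**2) = 0 + (-1 + 2*0) = 0 + (-1 + 0) = 0 - 1 = -1)
(34 + 39)*F = (34 + 39)*(-1) = 73*(-1) = -73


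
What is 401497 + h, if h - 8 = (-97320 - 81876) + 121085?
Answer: 343394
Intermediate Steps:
h = -58103 (h = 8 + ((-97320 - 81876) + 121085) = 8 + (-179196 + 121085) = 8 - 58111 = -58103)
401497 + h = 401497 - 58103 = 343394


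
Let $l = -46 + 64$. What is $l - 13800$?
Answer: $-13782$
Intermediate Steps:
$l = 18$
$l - 13800 = 18 - 13800 = -13782$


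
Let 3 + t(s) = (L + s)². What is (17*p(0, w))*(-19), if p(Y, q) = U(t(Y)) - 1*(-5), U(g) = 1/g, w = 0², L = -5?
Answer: -35853/22 ≈ -1629.7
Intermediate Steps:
t(s) = -3 + (-5 + s)²
w = 0
p(Y, q) = 5 + 1/(-3 + (-5 + Y)²) (p(Y, q) = 1/(-3 + (-5 + Y)²) - 1*(-5) = 1/(-3 + (-5 + Y)²) + 5 = 5 + 1/(-3 + (-5 + Y)²))
(17*p(0, w))*(-19) = (17*((-14 + 5*(-5 + 0)²)/(-3 + (-5 + 0)²)))*(-19) = (17*((-14 + 5*(-5)²)/(-3 + (-5)²)))*(-19) = (17*((-14 + 5*25)/(-3 + 25)))*(-19) = (17*((-14 + 125)/22))*(-19) = (17*((1/22)*111))*(-19) = (17*(111/22))*(-19) = (1887/22)*(-19) = -35853/22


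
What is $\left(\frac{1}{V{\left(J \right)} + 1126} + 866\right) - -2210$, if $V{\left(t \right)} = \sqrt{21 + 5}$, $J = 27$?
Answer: $\frac{1949953863}{633925} - \frac{\sqrt{26}}{1267850} \approx 3076.0$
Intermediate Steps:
$V{\left(t \right)} = \sqrt{26}$
$\left(\frac{1}{V{\left(J \right)} + 1126} + 866\right) - -2210 = \left(\frac{1}{\sqrt{26} + 1126} + 866\right) - -2210 = \left(\frac{1}{1126 + \sqrt{26}} + 866\right) + 2210 = \left(866 + \frac{1}{1126 + \sqrt{26}}\right) + 2210 = 3076 + \frac{1}{1126 + \sqrt{26}}$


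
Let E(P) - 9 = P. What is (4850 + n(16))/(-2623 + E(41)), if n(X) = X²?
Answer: -5106/2573 ≈ -1.9845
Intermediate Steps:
E(P) = 9 + P
(4850 + n(16))/(-2623 + E(41)) = (4850 + 16²)/(-2623 + (9 + 41)) = (4850 + 256)/(-2623 + 50) = 5106/(-2573) = 5106*(-1/2573) = -5106/2573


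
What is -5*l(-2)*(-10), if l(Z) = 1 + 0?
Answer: 50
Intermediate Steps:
l(Z) = 1
-5*l(-2)*(-10) = -5*1*(-10) = -5*(-10) = 50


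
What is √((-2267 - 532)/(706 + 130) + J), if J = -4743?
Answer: 27*I*√1137587/418 ≈ 68.894*I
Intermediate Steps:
√((-2267 - 532)/(706 + 130) + J) = √((-2267 - 532)/(706 + 130) - 4743) = √(-2799/836 - 4743) = √(-3967947/836) = 27*I*√1137587/418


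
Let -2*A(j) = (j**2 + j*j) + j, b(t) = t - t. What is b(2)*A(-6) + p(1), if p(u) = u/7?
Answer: 1/7 ≈ 0.14286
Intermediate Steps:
p(u) = u/7 (p(u) = u*(1/7) = u/7)
b(t) = 0
A(j) = -j**2 - j/2 (A(j) = -((j**2 + j*j) + j)/2 = -((j**2 + j**2) + j)/2 = -(2*j**2 + j)/2 = -(j + 2*j**2)/2 = -j**2 - j/2)
b(2)*A(-6) + p(1) = 0*(-1*(-6)*(1/2 - 6)) + (1/7)*1 = 0*(-1*(-6)*(-11/2)) + 1/7 = 0*(-33) + 1/7 = 0 + 1/7 = 1/7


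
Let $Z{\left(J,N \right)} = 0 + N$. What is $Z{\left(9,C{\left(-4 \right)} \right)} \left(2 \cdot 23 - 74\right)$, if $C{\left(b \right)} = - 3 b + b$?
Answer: $-224$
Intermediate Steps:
$C{\left(b \right)} = - 2 b$
$Z{\left(J,N \right)} = N$
$Z{\left(9,C{\left(-4 \right)} \right)} \left(2 \cdot 23 - 74\right) = \left(-2\right) \left(-4\right) \left(2 \cdot 23 - 74\right) = 8 \left(46 - 74\right) = 8 \left(-28\right) = -224$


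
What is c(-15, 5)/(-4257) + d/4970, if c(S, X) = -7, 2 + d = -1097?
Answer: -663379/3022470 ≈ -0.21948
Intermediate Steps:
d = -1099 (d = -2 - 1097 = -1099)
c(-15, 5)/(-4257) + d/4970 = -7/(-4257) - 1099/4970 = -7*(-1/4257) - 1099*1/4970 = 7/4257 - 157/710 = -663379/3022470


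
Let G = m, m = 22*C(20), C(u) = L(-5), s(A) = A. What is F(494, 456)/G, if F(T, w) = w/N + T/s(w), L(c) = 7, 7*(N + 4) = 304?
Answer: 3491/42504 ≈ 0.082133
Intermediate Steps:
N = 276/7 (N = -4 + (⅐)*304 = -4 + 304/7 = 276/7 ≈ 39.429)
C(u) = 7
m = 154 (m = 22*7 = 154)
F(T, w) = 7*w/276 + T/w (F(T, w) = w/(276/7) + T/w = w*(7/276) + T/w = 7*w/276 + T/w)
G = 154
F(494, 456)/G = ((7/276)*456 + 494/456)/154 = (266/23 + 494*(1/456))*(1/154) = (266/23 + 13/12)*(1/154) = (3491/276)*(1/154) = 3491/42504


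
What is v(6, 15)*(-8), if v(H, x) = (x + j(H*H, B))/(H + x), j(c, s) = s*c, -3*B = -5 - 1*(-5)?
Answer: -40/7 ≈ -5.7143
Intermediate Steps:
B = 0 (B = -(-5 - 1*(-5))/3 = -(-5 + 5)/3 = -⅓*0 = 0)
j(c, s) = c*s
v(H, x) = x/(H + x) (v(H, x) = (x + (H*H)*0)/(H + x) = (x + H²*0)/(H + x) = (x + 0)/(H + x) = x/(H + x))
v(6, 15)*(-8) = (15/(6 + 15))*(-8) = (15/21)*(-8) = (15*(1/21))*(-8) = (5/7)*(-8) = -40/7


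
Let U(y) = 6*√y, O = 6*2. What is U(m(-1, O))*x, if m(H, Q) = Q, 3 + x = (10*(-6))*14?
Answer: -10116*√3 ≈ -17521.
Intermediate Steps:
O = 12
x = -843 (x = -3 + (10*(-6))*14 = -3 - 60*14 = -3 - 840 = -843)
U(m(-1, O))*x = (6*√12)*(-843) = (6*(2*√3))*(-843) = (12*√3)*(-843) = -10116*√3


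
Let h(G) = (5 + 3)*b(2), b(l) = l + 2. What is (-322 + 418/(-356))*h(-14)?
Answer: -920400/89 ≈ -10342.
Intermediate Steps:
b(l) = 2 + l
h(G) = 32 (h(G) = (5 + 3)*(2 + 2) = 8*4 = 32)
(-322 + 418/(-356))*h(-14) = (-322 + 418/(-356))*32 = (-322 + 418*(-1/356))*32 = (-322 - 209/178)*32 = -57525/178*32 = -920400/89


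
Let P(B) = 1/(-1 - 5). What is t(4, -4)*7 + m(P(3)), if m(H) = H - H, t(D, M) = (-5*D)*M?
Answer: 560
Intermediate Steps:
t(D, M) = -5*D*M
P(B) = -1/6 (P(B) = 1/(-6) = -1/6)
m(H) = 0
t(4, -4)*7 + m(P(3)) = -5*4*(-4)*7 + 0 = 80*7 + 0 = 560 + 0 = 560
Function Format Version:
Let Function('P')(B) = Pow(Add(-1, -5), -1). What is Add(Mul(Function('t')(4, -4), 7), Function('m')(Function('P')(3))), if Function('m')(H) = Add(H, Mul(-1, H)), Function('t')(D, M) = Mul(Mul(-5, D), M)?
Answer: 560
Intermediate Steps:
Function('t')(D, M) = Mul(-5, D, M)
Function('P')(B) = Rational(-1, 6) (Function('P')(B) = Pow(-6, -1) = Rational(-1, 6))
Function('m')(H) = 0
Add(Mul(Function('t')(4, -4), 7), Function('m')(Function('P')(3))) = Add(Mul(Mul(-5, 4, -4), 7), 0) = Add(Mul(80, 7), 0) = Add(560, 0) = 560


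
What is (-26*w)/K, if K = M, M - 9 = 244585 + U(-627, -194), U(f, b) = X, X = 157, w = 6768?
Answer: -13536/18827 ≈ -0.71897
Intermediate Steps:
U(f, b) = 157
M = 244751 (M = 9 + (244585 + 157) = 9 + 244742 = 244751)
K = 244751
(-26*w)/K = -26*6768/244751 = -175968*1/244751 = -13536/18827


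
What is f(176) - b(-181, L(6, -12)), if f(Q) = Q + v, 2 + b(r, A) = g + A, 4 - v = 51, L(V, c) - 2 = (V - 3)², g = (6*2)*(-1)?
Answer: 132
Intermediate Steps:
g = -12 (g = 12*(-1) = -12)
L(V, c) = 2 + (-3 + V)² (L(V, c) = 2 + (V - 3)² = 2 + (-3 + V)²)
v = -47 (v = 4 - 1*51 = 4 - 51 = -47)
b(r, A) = -14 + A (b(r, A) = -2 + (-12 + A) = -14 + A)
f(Q) = -47 + Q (f(Q) = Q - 47 = -47 + Q)
f(176) - b(-181, L(6, -12)) = (-47 + 176) - (-14 + (2 + (-3 + 6)²)) = 129 - (-14 + (2 + 3²)) = 129 - (-14 + (2 + 9)) = 129 - (-14 + 11) = 129 - 1*(-3) = 129 + 3 = 132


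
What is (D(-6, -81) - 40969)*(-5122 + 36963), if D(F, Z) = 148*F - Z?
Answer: -1330189616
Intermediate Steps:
D(F, Z) = -Z + 148*F
(D(-6, -81) - 40969)*(-5122 + 36963) = ((-1*(-81) + 148*(-6)) - 40969)*(-5122 + 36963) = ((81 - 888) - 40969)*31841 = (-807 - 40969)*31841 = -41776*31841 = -1330189616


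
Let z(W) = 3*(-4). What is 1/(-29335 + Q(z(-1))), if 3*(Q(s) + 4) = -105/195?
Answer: -39/1144228 ≈ -3.4084e-5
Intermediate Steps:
z(W) = -12
Q(s) = -163/39 (Q(s) = -4 + (-105/195)/3 = -4 + (-105*1/195)/3 = -4 + (⅓)*(-7/13) = -4 - 7/39 = -163/39)
1/(-29335 + Q(z(-1))) = 1/(-29335 - 163/39) = 1/(-1144228/39) = -39/1144228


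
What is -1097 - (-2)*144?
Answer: -809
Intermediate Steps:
-1097 - (-2)*144 = -1097 - 1*(-288) = -1097 + 288 = -809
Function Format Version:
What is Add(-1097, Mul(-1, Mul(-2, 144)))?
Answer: -809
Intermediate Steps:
Add(-1097, Mul(-1, Mul(-2, 144))) = Add(-1097, Mul(-1, -288)) = Add(-1097, 288) = -809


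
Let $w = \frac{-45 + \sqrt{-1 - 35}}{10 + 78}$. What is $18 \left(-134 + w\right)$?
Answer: $- \frac{106533}{44} + \frac{27 i}{22} \approx -2421.2 + 1.2273 i$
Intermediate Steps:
$w = - \frac{45}{88} + \frac{3 i}{44}$ ($w = \frac{-45 + \sqrt{-36}}{88} = \left(-45 + 6 i\right) \frac{1}{88} = - \frac{45}{88} + \frac{3 i}{44} \approx -0.51136 + 0.068182 i$)
$18 \left(-134 + w\right) = 18 \left(-134 - \left(\frac{45}{88} - \frac{3 i}{44}\right)\right) = 18 \left(- \frac{11837}{88} + \frac{3 i}{44}\right) = - \frac{106533}{44} + \frac{27 i}{22}$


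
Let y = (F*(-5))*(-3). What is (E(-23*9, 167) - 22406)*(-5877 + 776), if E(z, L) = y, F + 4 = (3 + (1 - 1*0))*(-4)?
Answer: 115823306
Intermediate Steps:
F = -20 (F = -4 + (3 + (1 - 1*0))*(-4) = -4 + (3 + (1 + 0))*(-4) = -4 + (3 + 1)*(-4) = -4 + 4*(-4) = -4 - 16 = -20)
y = -300 (y = -20*(-5)*(-3) = 100*(-3) = -300)
E(z, L) = -300
(E(-23*9, 167) - 22406)*(-5877 + 776) = (-300 - 22406)*(-5877 + 776) = -22706*(-5101) = 115823306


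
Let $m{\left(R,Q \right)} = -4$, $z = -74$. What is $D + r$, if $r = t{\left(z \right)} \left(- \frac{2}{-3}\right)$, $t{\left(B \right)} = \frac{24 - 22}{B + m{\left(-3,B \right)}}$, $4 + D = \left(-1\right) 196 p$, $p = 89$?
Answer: $- \frac{2041418}{117} \approx -17448.0$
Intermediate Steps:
$D = -17448$ ($D = -4 + \left(-1\right) 196 \cdot 89 = -4 - 17444 = -17448$)
$t{\left(B \right)} = \frac{2}{-4 + B}$ ($t{\left(B \right)} = \frac{24 - 22}{B - 4} = \frac{2}{-4 + B}$)
$r = - \frac{2}{117}$ ($r = \frac{2}{-4 - 74} \left(- \frac{2}{-3}\right) = \frac{2}{-78} \left(\left(-2\right) \left(- \frac{1}{3}\right)\right) = 2 \left(- \frac{1}{78}\right) \frac{2}{3} = \left(- \frac{1}{39}\right) \frac{2}{3} = - \frac{2}{117} \approx -0.017094$)
$D + r = -17448 - \frac{2}{117} = - \frac{2041418}{117}$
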